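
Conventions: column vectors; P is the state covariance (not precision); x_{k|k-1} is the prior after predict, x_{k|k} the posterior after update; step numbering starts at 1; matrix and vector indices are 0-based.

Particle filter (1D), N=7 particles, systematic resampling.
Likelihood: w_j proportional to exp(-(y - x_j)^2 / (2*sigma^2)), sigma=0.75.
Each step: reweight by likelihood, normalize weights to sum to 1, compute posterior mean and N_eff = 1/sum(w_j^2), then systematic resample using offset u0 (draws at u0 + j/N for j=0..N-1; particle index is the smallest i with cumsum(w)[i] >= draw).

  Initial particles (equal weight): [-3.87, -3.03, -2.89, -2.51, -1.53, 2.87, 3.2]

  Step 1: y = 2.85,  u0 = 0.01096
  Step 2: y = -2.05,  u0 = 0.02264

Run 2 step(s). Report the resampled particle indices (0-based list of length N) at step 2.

step 1: w=[0.0000, 0.0000, 0.0000, 0.0000, 0.0000, 0.5271, 0.4729]  mean=3.0261  Neff=1.9941  idx=[5, 5, 5, 5, 6, 6, 6]
step 2: w=[0.2409, 0.2409, 0.2409, 0.2409, 0.0122, 0.0122, 0.0122]  mean=2.8821  Neff=4.3013  idx=[0, 0, 1, 1, 2, 3, 3]

resampled_idx = [0, 0, 1, 1, 2, 3, 3]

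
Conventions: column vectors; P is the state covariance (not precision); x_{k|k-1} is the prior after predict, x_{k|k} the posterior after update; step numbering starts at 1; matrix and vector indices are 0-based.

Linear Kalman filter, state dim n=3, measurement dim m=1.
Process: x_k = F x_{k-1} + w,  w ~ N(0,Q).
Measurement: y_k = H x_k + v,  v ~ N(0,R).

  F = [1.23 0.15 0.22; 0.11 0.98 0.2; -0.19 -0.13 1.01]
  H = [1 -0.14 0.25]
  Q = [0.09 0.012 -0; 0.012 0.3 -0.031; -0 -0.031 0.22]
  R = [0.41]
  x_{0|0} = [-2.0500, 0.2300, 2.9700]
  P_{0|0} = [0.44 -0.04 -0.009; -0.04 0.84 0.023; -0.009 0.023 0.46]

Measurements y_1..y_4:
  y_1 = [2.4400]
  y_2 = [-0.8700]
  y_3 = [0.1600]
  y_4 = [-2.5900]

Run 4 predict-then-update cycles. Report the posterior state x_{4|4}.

step 1: x^-=[-1.8336, 0.5939, 3.3593]  P^-=[0.7787 0.1696 -0.0174; 0.1696 1.1305 -0.0248; -0.0174 -0.0248 0.7148]  S=[1.2011]  K=[0.6250; 0.0043; 0.1371]  nu=[3.5169]  x^+=[0.3643, 0.6089, 3.8416]  P^+=[0.3096 0.1664 -0.1204; 0.1664 1.1304 -0.0255; -0.1204 -0.0255 0.6922]
step 2: x^-=[1.3846, 1.4052, 3.7317]  P^-=[0.6119 0.4150 -0.1196; 0.4150 1.4377 -0.1084; -0.1196 -0.1084 1.0175]  S=[0.9453]  K=[0.5543; 0.1975; 0.1586]  nu=[-2.9908]  x^+=[-0.2730, 0.8145, 3.2572]  P^+=[0.3215 0.3116 -0.2027; 0.3116 1.4008 -0.1380; -0.2027 -0.1380 0.9937]
step 3: x^-=[0.5029, 1.4197, 3.2358]  P^-=[0.6522 0.5972 -0.2007; 0.5972 1.6932 -0.2257; -0.2007 -0.2257 1.3984]  S=[0.9311]  K=[0.5568; 0.3262; 0.1939]  nu=[-0.9531]  x^+=[-0.0278, 1.1087, 3.0510]  P^+=[0.3635 0.4281 -0.3012; 0.4281 1.5941 -0.2846; -0.3012 -0.2846 1.3634]
step 4: x^-=[0.8033, 1.6937, 2.9426]  P^-=[0.7180 0.7273 -0.2903; 0.7273 1.8574 -0.3485; -0.2903 -0.3485 1.8623]  S=[0.9564]  K=[0.5684; 0.3975; 0.2343]  nu=[-3.8919]  x^+=[-1.4088, 0.1468, 2.0309]  P^+=[0.4090 0.5112 -0.4177; 0.5112 1.7063 -0.4375; -0.4177 -0.4375 1.8098]

x_post = [-1.4088, 0.1468, 2.0309]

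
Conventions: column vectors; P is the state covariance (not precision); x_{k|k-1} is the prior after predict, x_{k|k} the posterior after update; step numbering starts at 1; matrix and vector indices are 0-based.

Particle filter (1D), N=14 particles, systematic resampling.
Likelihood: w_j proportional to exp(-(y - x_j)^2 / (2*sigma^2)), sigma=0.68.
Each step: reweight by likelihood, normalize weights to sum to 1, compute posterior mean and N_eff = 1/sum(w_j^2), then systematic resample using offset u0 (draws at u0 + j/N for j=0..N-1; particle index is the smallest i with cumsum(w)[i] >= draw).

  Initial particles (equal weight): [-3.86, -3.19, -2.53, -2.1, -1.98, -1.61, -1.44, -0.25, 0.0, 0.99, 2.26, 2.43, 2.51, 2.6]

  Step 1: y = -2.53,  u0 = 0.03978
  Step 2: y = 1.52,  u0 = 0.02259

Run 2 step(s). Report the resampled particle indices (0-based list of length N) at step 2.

step 1: w=[0.0370, 0.1563, 0.2504, 0.2050, 0.1805, 0.1003, 0.0693, 0.0009, 0.0002, 0.0000, 0.0000, 0.0000, 0.0000, 0.0000]  mean=-2.3244  Neff=5.6181  idx=[1, 1, 1, 2, 2, 2, 3, 3, 3, 4, 4, 4, 5, 6]
step 2: w=[0.0000, 0.0000, 0.0000, 0.0002, 0.0002, 0.0002, 0.0064, 0.0064, 0.0064, 0.0162, 0.0162, 0.0162, 0.2293, 0.7024]  mean=-1.5185  Neff=1.8285  idx=[9, 12, 12, 12, 13, 13, 13, 13, 13, 13, 13, 13, 13, 13]

resampled_idx = [9, 12, 12, 12, 13, 13, 13, 13, 13, 13, 13, 13, 13, 13]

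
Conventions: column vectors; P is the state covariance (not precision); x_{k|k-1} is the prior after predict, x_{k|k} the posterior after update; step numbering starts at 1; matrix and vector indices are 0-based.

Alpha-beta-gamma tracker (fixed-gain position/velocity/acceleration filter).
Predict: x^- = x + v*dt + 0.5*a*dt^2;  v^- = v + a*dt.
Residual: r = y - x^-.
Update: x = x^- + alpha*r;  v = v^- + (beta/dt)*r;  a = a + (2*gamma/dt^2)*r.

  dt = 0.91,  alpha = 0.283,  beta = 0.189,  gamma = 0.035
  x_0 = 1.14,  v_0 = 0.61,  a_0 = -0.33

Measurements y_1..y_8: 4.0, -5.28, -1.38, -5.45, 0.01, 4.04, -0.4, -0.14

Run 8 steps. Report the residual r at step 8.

step 1: x_pred=1.5585  r=2.4415  x^+=2.2494  v^+=0.8168  a^+=-0.1236
step 2: x_pred=2.9415  r=-8.2215  x^+=0.6148  v^+=-1.0032  a^+=-0.8186
step 3: x_pred=-0.6371  r=-0.7429  x^+=-0.8473  v^+=-1.9025  a^+=-0.8814
step 4: x_pred=-2.9435  r=-2.5065  x^+=-3.6528  v^+=-3.2251  a^+=-1.0933
step 5: x_pred=-7.0403  r=7.0503  x^+=-5.0451  v^+=-2.7557  a^+=-0.4973
step 6: x_pred=-7.7587  r=11.7987  x^+=-4.4196  v^+=-0.7577  a^+=0.5001
step 7: x_pred=-4.9021  r=4.5021  x^+=-3.6280  v^+=0.6324  a^+=0.8806
step 8: x_pred=-2.6879  r=2.5479  x^+=-1.9669  v^+=1.9629  a^+=1.0960

resid = 2.5479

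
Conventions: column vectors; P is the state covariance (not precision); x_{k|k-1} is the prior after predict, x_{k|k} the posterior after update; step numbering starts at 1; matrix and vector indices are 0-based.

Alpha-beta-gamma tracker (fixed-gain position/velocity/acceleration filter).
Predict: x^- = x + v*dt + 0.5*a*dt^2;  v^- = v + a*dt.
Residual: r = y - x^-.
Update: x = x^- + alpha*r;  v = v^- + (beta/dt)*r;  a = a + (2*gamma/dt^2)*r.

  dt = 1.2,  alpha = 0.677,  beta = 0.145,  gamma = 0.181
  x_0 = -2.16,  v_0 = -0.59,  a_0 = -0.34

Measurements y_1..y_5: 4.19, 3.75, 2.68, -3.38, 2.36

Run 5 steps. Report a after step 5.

step 1: x_pred=-3.1128  r=7.3028  x^+=1.8312  v^+=-0.1156  a^+=1.4958
step 2: x_pred=2.7695  r=0.9805  x^+=3.4333  v^+=1.7979  a^+=1.7423
step 3: x_pred=6.8453  r=-4.1653  x^+=4.0254  v^+=3.3854  a^+=0.6952
step 4: x_pred=8.5884  r=-11.9684  x^+=0.4858  v^+=2.7735  a^+=-2.3135
step 5: x_pred=2.1483  r=0.2117  x^+=2.2916  v^+=0.0229  a^+=-2.2603

a_post = -2.2603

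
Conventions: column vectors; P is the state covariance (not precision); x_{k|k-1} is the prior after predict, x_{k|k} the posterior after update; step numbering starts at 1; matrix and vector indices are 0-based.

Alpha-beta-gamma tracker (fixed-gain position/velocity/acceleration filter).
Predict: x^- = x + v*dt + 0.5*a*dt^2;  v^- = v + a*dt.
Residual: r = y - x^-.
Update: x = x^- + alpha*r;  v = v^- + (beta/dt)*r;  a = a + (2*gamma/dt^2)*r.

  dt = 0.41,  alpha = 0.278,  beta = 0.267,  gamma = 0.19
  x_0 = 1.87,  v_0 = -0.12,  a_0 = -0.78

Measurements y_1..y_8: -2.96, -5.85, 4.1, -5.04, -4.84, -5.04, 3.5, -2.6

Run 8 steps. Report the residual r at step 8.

step 1: x_pred=1.7552  r=-4.7152  x^+=0.4444  v^+=-3.5105  a^+=-11.4391
step 2: x_pred=-1.9563  r=-3.8937  x^+=-3.0388  v^+=-10.7361  a^+=-20.2409
step 3: x_pred=-9.1418  r=13.2418  x^+=-5.4606  v^+=-10.4116  a^+=9.6930
step 4: x_pred=-8.9146  r=3.8746  x^+=-7.8375  v^+=-3.9142  a^+=18.4519
step 5: x_pred=-7.8914  r=3.0514  x^+=-7.0431  v^+=5.6382  a^+=25.3498
step 6: x_pred=-2.6008  r=-2.4392  x^+=-3.2789  v^+=14.4432  a^+=19.8358
step 7: x_pred=4.3100  r=-0.8100  x^+=4.0848  v^+=22.0484  a^+=18.0048
step 8: x_pred=14.6380  r=-17.2380  x^+=9.8458  v^+=18.2046  a^+=-20.9627

resid = -17.2380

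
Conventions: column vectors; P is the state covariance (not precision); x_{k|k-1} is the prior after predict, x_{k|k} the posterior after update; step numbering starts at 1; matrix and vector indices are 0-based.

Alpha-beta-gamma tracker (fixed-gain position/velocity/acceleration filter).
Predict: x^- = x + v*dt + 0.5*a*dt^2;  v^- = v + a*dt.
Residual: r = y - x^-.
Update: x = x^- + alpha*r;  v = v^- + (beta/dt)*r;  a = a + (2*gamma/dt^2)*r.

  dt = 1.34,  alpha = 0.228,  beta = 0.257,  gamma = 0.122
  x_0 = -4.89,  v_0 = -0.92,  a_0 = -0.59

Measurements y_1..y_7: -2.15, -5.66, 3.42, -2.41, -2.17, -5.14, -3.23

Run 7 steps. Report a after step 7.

step 1: x_pred=-6.6525  r=4.5025  x^+=-5.6259  v^+=-0.8471  a^+=0.0218
step 2: x_pred=-6.7414  r=1.0814  x^+=-6.4948  v^+=-0.6104  a^+=0.1688
step 3: x_pred=-7.1612  r=10.5812  x^+=-4.7487  v^+=1.6452  a^+=1.6066
step 4: x_pred=-1.1018  r=-1.3082  x^+=-1.4000  v^+=3.5471  a^+=1.4289
step 5: x_pred=4.6360  r=-6.8060  x^+=3.0842  v^+=4.1565  a^+=0.5040
step 6: x_pred=9.1064  r=-14.2464  x^+=5.8583  v^+=2.0996  a^+=-1.4319
step 7: x_pred=7.3861  r=-10.6161  x^+=4.9656  v^+=-1.8553  a^+=-2.8745

a_post = -2.8745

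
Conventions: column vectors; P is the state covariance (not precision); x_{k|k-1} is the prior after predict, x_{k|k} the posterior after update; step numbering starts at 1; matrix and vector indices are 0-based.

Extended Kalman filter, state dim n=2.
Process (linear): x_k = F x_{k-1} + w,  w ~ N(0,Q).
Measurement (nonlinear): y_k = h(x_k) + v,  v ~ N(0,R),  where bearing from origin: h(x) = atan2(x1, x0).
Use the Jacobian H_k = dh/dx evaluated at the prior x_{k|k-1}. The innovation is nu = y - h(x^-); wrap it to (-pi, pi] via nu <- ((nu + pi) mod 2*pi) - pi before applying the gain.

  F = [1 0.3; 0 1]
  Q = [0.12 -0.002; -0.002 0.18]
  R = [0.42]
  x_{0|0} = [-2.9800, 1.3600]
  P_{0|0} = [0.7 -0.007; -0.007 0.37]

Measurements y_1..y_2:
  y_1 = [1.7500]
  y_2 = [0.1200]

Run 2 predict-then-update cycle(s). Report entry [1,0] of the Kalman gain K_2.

K[1,0] = -0.4222

step 1: x^-=[-2.5720, 1.3600]  P^-=[0.8491 0.1020; 0.1020 0.5500]  H_jac=[-0.1607 -0.3038]  S=[0.5027]  K=[-0.3331; -0.3651]  nu=[-0.9052]  x^+=[-2.2705, 1.6905]  P^+=[0.7933 0.0409; 0.0409 0.4830]
step 2: x^-=[-1.7634, 1.6905]  P^-=[0.9813 0.1838; 0.1838 0.6630]  H_jac=[-0.2833 -0.2955]  S=[0.5874]  K=[-0.5657; -0.4222]  nu=[-2.2573]  x^+=[-0.4864, 2.6434]  P^+=[0.7933 0.0435; 0.0435 0.5583]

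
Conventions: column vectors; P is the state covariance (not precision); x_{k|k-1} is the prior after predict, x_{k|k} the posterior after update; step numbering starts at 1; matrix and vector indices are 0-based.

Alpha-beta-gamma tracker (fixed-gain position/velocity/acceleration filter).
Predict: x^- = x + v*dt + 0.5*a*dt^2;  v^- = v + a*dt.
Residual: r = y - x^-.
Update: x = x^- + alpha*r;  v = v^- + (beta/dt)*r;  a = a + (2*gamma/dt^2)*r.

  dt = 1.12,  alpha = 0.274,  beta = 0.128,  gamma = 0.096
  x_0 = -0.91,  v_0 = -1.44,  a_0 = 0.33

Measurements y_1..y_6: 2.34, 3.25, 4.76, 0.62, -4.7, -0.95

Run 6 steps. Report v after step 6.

step 1: x_pred=-2.3158  r=4.6558  x^+=-1.0401  v^+=-0.5383  a^+=1.0426
step 2: x_pred=-0.9891  r=4.2391  x^+=0.1724  v^+=1.1139  a^+=1.6915
step 3: x_pred=2.4809  r=2.2791  x^+=3.1054  v^+=3.2688  a^+=2.0403
step 4: x_pred=8.0461  r=-7.4261  x^+=6.0114  v^+=4.7053  a^+=0.9037
step 5: x_pred=11.8480  r=-16.5480  x^+=7.3139  v^+=3.8262  a^+=-1.6292
step 6: x_pred=10.5773  r=-11.5273  x^+=7.4189  v^+=0.6840  a^+=-3.3936

v_post = 0.6840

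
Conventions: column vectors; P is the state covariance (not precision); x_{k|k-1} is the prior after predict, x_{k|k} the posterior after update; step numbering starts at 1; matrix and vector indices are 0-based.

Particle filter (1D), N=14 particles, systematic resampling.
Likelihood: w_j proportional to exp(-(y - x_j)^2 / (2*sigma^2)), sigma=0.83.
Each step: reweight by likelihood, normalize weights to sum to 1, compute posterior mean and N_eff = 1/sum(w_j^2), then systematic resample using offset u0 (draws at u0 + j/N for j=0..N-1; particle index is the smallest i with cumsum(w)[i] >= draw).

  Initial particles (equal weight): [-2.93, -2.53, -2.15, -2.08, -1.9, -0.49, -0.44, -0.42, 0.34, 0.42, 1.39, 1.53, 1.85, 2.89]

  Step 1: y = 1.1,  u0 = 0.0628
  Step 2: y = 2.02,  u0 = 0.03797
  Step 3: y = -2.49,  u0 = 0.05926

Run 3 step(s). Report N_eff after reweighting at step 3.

step 1: w=[0.0000, 0.0000, 0.0001, 0.0001, 0.0003, 0.0356, 0.0399, 0.0417, 0.1468, 0.1596, 0.2101, 0.1953, 0.1485, 0.0218]  mean=0.9917  Neff=6.3929  idx=[6, 8, 8, 9, 9, 9, 10, 10, 10, 11, 11, 12, 12, 13]
step 2: w=[0.0017, 0.0179, 0.0179, 0.0217, 0.0217, 0.0217, 0.1041, 0.1041, 0.1041, 0.1166, 0.1166, 0.1359, 0.1359, 0.0801]  mean=1.5642  Neff=9.5115  idx=[3, 6, 6, 7, 8, 8, 9, 10, 10, 11, 11, 12, 12, 13]
step 3: w=[0.9475, 0.0080, 0.0080, 0.0080, 0.0080, 0.0080, 0.0036, 0.0036, 0.0036, 0.0005, 0.0005, 0.0005, 0.0005, 0.0000]  mean=0.4734  Neff=1.1134  idx=[0, 0, 0, 0, 0, 0, 0, 0, 0, 0, 0, 0, 0, 6]

N_eff = 1.1134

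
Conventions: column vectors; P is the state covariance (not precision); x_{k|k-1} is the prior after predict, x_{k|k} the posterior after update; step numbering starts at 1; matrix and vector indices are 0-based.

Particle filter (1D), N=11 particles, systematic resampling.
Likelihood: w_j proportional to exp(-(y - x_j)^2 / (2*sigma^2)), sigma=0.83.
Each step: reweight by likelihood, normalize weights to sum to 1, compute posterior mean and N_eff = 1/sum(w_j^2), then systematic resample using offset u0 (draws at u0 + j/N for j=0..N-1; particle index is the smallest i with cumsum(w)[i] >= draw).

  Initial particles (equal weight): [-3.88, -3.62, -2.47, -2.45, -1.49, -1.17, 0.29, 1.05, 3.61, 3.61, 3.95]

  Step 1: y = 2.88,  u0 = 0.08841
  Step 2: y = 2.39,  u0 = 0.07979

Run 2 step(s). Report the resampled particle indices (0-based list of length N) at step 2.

step 1: w=[0.0000, 0.0000, 0.0000, 0.0000, 0.0000, 0.0000, 0.0041, 0.0466, 0.3594, 0.3594, 0.2305]  mean=3.5557  Neff=3.1878  idx=[8, 8, 8, 8, 9, 9, 9, 9, 10, 10, 10]
step 2: w=[0.1051, 0.1051, 0.1051, 0.1051, 0.1051, 0.1051, 0.1051, 0.1051, 0.0529, 0.0529, 0.0529]  mean=3.6640  Neff=10.3249  idx=[0, 1, 2, 3, 4, 5, 5, 6, 7, 9, 10]

resampled_idx = [0, 1, 2, 3, 4, 5, 5, 6, 7, 9, 10]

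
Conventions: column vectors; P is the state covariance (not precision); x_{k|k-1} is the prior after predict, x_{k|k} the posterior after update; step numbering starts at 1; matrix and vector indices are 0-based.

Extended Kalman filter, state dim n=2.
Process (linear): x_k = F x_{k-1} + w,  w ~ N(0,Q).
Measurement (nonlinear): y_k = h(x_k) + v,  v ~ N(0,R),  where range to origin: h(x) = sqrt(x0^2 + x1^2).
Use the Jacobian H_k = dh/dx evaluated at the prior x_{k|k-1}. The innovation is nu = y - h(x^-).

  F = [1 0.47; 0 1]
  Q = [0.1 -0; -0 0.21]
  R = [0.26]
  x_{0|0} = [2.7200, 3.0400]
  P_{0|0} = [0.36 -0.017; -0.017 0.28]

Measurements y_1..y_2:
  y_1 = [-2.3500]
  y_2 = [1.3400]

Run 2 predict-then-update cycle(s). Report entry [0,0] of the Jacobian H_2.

step 1: x^-=[4.1488, 3.0400]  P^-=[0.5059 0.1146; 0.1146 0.4900]  H_jac=[0.8066 0.5911]  S=[0.8696]  K=[0.5471; 0.4393]  nu=[-7.4934]  x^+=[0.0489, -0.2522]  P^+=[0.2456 -0.0944; -0.0944 0.3221]
step 2: x^-=[-0.0696, -0.2522]  P^-=[0.3279 0.0570; 0.0570 0.5321]  H_jac=[-0.2660 -0.9640]  S=[0.8069]  K=[-0.1762; -0.6545]  nu=[1.0784]  x^+=[-0.2596, -0.9580]  P^+=[0.3029 -0.0361; -0.0361 0.1865]

H_jac[0,0] = -0.2660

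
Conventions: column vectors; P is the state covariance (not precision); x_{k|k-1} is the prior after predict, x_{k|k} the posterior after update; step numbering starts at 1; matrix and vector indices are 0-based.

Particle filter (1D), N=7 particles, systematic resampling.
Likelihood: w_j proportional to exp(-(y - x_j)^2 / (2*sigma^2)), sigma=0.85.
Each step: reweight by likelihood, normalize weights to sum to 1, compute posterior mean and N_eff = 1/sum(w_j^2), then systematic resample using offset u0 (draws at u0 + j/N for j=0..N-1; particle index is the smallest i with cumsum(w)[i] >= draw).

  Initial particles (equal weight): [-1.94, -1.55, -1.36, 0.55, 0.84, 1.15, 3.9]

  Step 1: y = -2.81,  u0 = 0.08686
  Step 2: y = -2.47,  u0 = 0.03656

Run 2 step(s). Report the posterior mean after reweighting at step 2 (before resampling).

step 1: w=[0.5108, 0.2875, 0.2013, 0.0003, 0.0001, 0.0000, 0.0000]  mean=-1.7100  Neff=2.6037  idx=[0, 0, 0, 1, 1, 2, 2]
step 2: w=[0.1856, 0.1856, 0.1856, 0.1255, 0.1255, 0.0961, 0.0961]  mean=-1.7306  Neff=6.5225  idx=[0, 0, 1, 2, 3, 4, 5]

post_mean = -1.7306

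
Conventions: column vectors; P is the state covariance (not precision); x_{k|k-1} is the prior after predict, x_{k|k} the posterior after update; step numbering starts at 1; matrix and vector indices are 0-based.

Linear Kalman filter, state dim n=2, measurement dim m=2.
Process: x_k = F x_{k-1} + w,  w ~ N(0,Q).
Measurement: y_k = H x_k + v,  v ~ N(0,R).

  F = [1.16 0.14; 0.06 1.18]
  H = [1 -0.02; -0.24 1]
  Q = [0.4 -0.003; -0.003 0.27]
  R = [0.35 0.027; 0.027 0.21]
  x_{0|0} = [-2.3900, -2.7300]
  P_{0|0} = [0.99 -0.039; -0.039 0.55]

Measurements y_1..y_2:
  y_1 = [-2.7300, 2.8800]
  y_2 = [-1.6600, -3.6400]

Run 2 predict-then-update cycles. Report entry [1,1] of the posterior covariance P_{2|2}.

P_post[1,1] = 0.1693

step 1: x^-=[-3.1546, -3.3648]  P^-=[1.7303 0.1031; 0.1031 1.0339]  S=[2.0765 -0.3054; -0.3054 1.2941]  K=[0.8254 -0.0465; 0.1599 0.8176]  nu=[0.3573, 5.4877]  x^+=[-3.1147, 1.1788]  P^+=[0.2893 0.0820; 0.0820 0.1957]
step 2: x^-=[-3.4480, 1.2041]  P^-=[0.8197 0.1623; 0.1623 0.5551]  S=[1.1634 -0.0177; -0.0177 0.7344]  K=[0.7013 -0.0299; 0.1407 0.7062]  nu=[1.8121, -5.6716]  x^+=[-2.0075, -2.5462]  P^+=[0.2461 0.0717; 0.0717 0.1693]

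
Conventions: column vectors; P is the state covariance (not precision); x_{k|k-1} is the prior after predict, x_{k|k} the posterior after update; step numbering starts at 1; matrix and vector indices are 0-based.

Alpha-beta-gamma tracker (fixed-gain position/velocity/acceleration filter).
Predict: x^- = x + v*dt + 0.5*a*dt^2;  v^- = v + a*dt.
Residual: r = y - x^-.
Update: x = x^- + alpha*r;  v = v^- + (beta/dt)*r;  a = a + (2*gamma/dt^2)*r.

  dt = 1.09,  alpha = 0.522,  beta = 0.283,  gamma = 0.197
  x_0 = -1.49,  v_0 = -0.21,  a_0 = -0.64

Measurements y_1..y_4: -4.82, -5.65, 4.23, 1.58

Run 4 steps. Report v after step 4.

step 1: x_pred=-2.0991  r=-2.7209  x^+=-3.5194  v^+=-1.6140  a^+=-1.5423
step 2: x_pred=-6.1949  r=0.5449  x^+=-5.9105  v^+=-3.1537  a^+=-1.3616
step 3: x_pred=-10.1568  r=14.3868  x^+=-2.6469  v^+=-0.9025  a^+=3.4094
step 4: x_pred=-1.6053  r=3.1853  x^+=0.0574  v^+=3.6407  a^+=4.4657

v_post = 3.6407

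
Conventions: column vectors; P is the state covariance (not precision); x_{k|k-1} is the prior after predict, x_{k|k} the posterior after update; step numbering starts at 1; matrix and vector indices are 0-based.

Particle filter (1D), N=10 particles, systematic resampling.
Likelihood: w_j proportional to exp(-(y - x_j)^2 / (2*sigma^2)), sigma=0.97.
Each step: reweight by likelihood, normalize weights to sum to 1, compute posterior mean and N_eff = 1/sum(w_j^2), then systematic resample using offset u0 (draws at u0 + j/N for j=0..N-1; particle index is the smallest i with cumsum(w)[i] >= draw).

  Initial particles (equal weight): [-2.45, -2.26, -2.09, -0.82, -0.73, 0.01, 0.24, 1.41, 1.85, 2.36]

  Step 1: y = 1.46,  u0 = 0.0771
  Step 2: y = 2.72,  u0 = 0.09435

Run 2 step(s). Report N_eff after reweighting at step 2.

step 1: w=[0.0001, 0.0002, 0.0004, 0.0181, 0.0224, 0.0936, 0.1297, 0.2857, 0.2639, 0.1860]  mean=1.3296  Neff=4.7106  idx=[5, 6, 7, 7, 7, 8, 8, 8, 9, 9]
step 2: w=[0.0039, 0.0074, 0.0782, 0.0782, 0.0782, 0.1302, 0.1302, 0.1302, 0.1817, 0.1817]  mean=1.9130  Neff=7.3900  idx=[3, 4, 5, 6, 6, 7, 8, 8, 9, 9]

N_eff = 7.3900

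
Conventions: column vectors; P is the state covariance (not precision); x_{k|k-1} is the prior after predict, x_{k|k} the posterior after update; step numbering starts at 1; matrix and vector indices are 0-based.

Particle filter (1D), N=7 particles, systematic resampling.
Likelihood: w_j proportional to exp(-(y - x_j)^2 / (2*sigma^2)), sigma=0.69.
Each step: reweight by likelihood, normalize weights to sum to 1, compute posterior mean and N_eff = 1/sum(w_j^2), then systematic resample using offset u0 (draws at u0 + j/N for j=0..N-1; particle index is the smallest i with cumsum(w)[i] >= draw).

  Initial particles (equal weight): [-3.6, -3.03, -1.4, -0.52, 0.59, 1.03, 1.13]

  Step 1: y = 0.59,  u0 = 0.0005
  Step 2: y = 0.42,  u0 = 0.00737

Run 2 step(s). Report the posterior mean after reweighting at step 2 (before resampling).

step 1: w=[0.0000, 0.0000, 0.0055, 0.0965, 0.3519, 0.2871, 0.2590]  mean=0.7382  Neff=3.5375  idx=[2, 4, 4, 4, 5, 5, 6]
step 2: w=[0.0063, 0.1987, 0.1987, 0.1987, 0.1385, 0.1385, 0.1206]  mean=0.7645  Neff=5.8351  idx=[1, 1, 2, 3, 3, 4, 5]

post_mean = 0.7645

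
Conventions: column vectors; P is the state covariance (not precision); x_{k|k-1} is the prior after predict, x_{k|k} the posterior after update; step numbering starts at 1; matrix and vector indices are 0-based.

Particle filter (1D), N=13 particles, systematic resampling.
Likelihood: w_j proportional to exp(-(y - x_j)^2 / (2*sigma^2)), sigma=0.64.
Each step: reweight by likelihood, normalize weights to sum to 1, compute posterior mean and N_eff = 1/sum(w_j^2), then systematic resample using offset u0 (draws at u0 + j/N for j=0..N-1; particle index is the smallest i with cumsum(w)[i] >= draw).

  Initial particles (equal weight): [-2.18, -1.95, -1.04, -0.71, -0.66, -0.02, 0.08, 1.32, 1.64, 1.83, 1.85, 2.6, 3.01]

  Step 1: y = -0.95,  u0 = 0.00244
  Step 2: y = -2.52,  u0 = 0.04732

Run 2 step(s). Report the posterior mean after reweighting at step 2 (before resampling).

step 1: w=[0.0404, 0.0756, 0.2538, 0.2389, 0.2313, 0.0892, 0.0702, 0.0005, 0.0001, 0.0000, 0.0000, 0.0000, 0.0000]  mean=-0.8172  Neff=5.1225  idx=[0, 1, 2, 2, 2, 3, 3, 3, 4, 4, 4, 5, 5]
step 2: w=[0.4699, 0.3640, 0.0373, 0.0373, 0.0373, 0.0099, 0.0099, 0.0099, 0.0079, 0.0079, 0.0079, 0.0003, 0.0003]  mean=-1.8876  Neff=2.7933  idx=[0, 0, 0, 0, 0, 0, 1, 1, 1, 1, 1, 3, 7]

post_mean = -1.8876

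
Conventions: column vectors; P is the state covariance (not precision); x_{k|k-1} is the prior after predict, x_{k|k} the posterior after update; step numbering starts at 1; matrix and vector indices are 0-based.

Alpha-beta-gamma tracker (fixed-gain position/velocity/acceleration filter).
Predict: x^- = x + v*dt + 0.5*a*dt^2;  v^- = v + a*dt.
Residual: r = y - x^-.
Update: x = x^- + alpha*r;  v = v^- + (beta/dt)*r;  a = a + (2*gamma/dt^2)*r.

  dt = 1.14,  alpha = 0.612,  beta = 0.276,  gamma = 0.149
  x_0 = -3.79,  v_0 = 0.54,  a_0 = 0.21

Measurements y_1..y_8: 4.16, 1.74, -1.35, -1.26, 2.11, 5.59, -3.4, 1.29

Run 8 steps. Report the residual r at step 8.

resid = 7.2822

step 1: x_pred=-3.0379  r=7.1979  x^+=1.3672  v^+=2.5221  a^+=1.8605
step 2: x_pred=5.4513  r=-3.7113  x^+=3.1800  v^+=3.7445  a^+=1.0095
step 3: x_pred=8.1047  r=-9.4547  x^+=2.3184  v^+=2.6063  a^+=-1.1585
step 4: x_pred=4.5368  r=-5.7968  x^+=0.9892  v^+=-0.1178  a^+=-2.4877
step 5: x_pred=-0.7616  r=2.8716  x^+=0.9958  v^+=-2.2585  a^+=-1.8292
step 6: x_pred=-2.7676  r=8.3576  x^+=2.3473  v^+=-2.3204  a^+=0.0872
step 7: x_pred=-0.2414  r=-3.1586  x^+=-2.1745  v^+=-2.9858  a^+=-0.6371
step 8: x_pred=-5.9922  r=7.2822  x^+=-1.5355  v^+=-1.9490  a^+=1.0327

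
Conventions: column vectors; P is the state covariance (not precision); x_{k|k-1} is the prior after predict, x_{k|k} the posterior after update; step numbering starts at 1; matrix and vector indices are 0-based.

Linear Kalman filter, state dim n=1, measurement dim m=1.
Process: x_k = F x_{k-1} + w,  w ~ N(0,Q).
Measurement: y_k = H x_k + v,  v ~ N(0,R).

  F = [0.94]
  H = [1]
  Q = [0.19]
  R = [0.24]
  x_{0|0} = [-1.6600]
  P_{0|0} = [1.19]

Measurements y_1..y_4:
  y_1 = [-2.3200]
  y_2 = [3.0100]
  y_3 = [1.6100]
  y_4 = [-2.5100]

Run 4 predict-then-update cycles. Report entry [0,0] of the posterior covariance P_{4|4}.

step 1: x^-=[-1.5604]  P^-=[1.2415]  S=[1.4815]  K=[0.8380]  nu=[-0.7596]  x^+=[-2.1969]  P^+=[0.2011]
step 2: x^-=[-2.0651]  P^-=[0.3677]  S=[0.6077]  K=[0.6051]  nu=[5.0751]  x^+=[1.0057]  P^+=[0.1452]
step 3: x^-=[0.9454]  P^-=[0.3183]  S=[0.5583]  K=[0.5701]  nu=[0.6646]  x^+=[1.3243]  P^+=[0.1368]
step 4: x^-=[1.2448]  P^-=[0.3109]  S=[0.5509]  K=[0.5644]  nu=[-3.7548]  x^+=[-0.8742]  P^+=[0.1354]

P_post[0,0] = 0.1354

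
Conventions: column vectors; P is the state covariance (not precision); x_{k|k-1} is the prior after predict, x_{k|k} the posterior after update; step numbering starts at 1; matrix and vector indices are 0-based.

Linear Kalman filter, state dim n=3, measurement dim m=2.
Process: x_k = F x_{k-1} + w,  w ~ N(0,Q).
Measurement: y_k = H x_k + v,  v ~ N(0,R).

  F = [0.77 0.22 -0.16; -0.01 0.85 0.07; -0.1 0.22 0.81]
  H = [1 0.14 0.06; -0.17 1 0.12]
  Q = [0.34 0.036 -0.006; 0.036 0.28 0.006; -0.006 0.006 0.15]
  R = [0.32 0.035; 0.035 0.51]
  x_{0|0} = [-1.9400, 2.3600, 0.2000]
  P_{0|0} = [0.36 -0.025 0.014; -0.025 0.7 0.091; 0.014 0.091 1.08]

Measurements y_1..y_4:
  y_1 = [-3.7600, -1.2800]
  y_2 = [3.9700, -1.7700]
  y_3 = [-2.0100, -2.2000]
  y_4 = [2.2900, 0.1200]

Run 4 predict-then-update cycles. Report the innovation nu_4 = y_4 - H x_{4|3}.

innov = [3.0796, 1.4823]

step 1: x^-=[-1.0066, 2.0394, 0.8752]  P^-=[0.5966 0.1255 -0.1215; 0.1255 0.8023 0.2645; -0.1215 0.2645 0.9273]  S=[0.9607 0.1821; 0.1821 1.3687]  K=[0.6467 -0.0791; 0.1555 0.5731; -0.0871 0.3013]  nu=[-3.0914, -3.5955]  x^+=[-2.7216, -0.5019, 0.0614]  P^+=[0.2049 0.0257 -0.0715; 0.0257 0.2971 0.0418; -0.0715 0.0418 0.8054]
step 2: x^-=[-2.2158, -0.3951, 0.2114]  P^-=[0.5199 0.0887 -0.1478; 0.0887 0.5032 0.1357; -0.1478 0.1357 0.7202]  S=[0.8617 0.1031; 0.1031 1.0471]  K=[0.6167 -0.0773; 0.1382 0.4682; -0.1290 0.2488]  nu=[6.2285, -1.7770]  x^+=[1.7624, -0.3664, -1.0344]  P^+=[0.1957 0.0245 -0.0759; 0.0245 0.2440 0.0318; -0.0759 0.0318 0.6476]
step 3: x^-=[1.4419, -0.4015, -1.0947]  P^-=[0.5092 0.0808 -0.1336; 0.0808 0.4629 0.1099; -0.1336 0.1099 0.6112]  S=[0.8489 0.0903; 0.0903 1.0008]  K=[0.6119 -0.0770; 0.1314 0.4501; -0.1191 0.2165]  nu=[-3.3300, -1.4220]  x^+=[-0.4863, -1.4793, -1.0061]  P^+=[0.1939 0.0233 -0.0678; 0.0233 0.2348 0.0279; -0.0678 0.0279 0.5569]
step 4: x^-=[-0.5389, -1.3229, -1.0918]  P^-=[0.5032 0.0802 -0.1177; 0.0802 0.4554 0.1003; -0.1177 0.1003 0.5486]  S=[0.8442 0.0902; 0.0902 0.9894]  K=[0.6091 -0.0752; 0.1299 0.4468; -0.1050 0.1977]  nu=[3.0796, 1.4823]  x^+=[1.2255, -0.2605, -1.1219]  P^+=[0.1927 0.0230 -0.0606; 0.0230 0.2332 0.0263; -0.0606 0.0263 0.5044]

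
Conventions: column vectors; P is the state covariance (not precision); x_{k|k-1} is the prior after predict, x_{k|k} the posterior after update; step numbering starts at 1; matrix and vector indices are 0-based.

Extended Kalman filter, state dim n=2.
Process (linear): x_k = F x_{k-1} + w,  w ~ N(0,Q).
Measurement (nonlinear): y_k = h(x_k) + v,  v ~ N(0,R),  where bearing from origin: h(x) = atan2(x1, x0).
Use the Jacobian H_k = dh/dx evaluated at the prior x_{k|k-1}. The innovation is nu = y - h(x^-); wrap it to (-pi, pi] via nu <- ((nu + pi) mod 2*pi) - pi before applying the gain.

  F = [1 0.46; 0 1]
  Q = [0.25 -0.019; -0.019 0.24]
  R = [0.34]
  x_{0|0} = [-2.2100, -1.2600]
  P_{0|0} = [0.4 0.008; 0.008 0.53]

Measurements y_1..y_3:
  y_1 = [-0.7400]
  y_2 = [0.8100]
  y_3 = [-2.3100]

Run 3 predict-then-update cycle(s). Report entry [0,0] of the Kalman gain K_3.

K[0,0] = -0.1544

step 1: x^-=[-2.7896, -1.2600]  P^-=[0.7695 0.2328; 0.2328 0.7700]  H_jac=[0.1345 -0.2977]  S=[0.4035]  K=[0.0847; -0.4905]  nu=[1.9773]  x^+=[-2.6222, -2.2300]  P^+=[0.7666 0.2496; 0.2496 0.6729]
step 2: x^-=[-3.6479, -2.2300]  P^-=[1.3886 0.5401; 0.5401 0.9129]  H_jac=[0.1220 -0.1996]  S=[0.3707]  K=[0.1662; -0.3137]  nu=[-2.8803]  x^+=[-4.1266, -1.3265]  P^+=[1.3784 0.5594; 0.5594 0.8764]
step 3: x^-=[-4.7368, -1.3265]  P^-=[2.3285 0.9436; 0.9436 1.1164]  H_jac=[0.0548 -0.1958]  S=[0.3695]  K=[-0.1544; -0.4515]  nu=[0.5586]  x^+=[-4.8231, -1.5786]  P^+=[2.3197 0.9178; 0.9178 1.0411]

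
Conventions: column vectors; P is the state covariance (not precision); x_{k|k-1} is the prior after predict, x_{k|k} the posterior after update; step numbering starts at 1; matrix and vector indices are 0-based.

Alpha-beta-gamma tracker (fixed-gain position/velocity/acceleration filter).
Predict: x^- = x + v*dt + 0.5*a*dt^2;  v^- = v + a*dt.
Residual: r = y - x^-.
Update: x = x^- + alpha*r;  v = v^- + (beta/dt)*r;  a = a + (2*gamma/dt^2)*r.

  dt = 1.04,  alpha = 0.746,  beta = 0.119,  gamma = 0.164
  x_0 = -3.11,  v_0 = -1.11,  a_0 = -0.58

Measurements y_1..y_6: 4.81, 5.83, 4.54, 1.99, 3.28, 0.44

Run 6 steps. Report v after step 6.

step 1: x_pred=-4.5781  r=9.3881  x^+=2.4254  v^+=-0.6390  a^+=2.2670
step 2: x_pred=2.9869  r=2.8431  x^+=5.1078  v^+=2.0440  a^+=3.1292
step 3: x_pred=8.9258  r=-4.3858  x^+=5.6540  v^+=4.7965  a^+=1.7991
step 4: x_pred=11.6153  r=-9.6253  x^+=4.4348  v^+=5.5662  a^+=-1.1198
step 5: x_pred=9.6181  r=-6.3381  x^+=4.8899  v^+=3.6764  a^+=-3.0418
step 6: x_pred=7.0683  r=-6.6283  x^+=2.1236  v^+=-0.2455  a^+=-5.0519

v_post = -0.2455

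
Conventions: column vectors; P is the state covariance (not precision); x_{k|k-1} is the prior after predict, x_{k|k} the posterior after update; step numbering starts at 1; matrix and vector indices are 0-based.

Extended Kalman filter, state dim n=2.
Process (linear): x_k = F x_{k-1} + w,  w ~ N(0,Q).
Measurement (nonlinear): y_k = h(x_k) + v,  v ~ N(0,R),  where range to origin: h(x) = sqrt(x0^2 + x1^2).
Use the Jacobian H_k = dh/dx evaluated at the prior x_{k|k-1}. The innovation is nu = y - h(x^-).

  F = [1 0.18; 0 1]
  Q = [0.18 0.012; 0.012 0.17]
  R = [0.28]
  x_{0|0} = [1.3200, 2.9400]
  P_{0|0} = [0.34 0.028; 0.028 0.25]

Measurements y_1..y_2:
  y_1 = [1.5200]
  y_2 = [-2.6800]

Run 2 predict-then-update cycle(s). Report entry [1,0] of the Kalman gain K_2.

K[1,0] = 0.4439

step 1: x^-=[1.8492, 2.9400]  P^-=[0.5382 0.0850; 0.0850 0.4200]  H_jac=[0.5324 0.8465]  S=[0.8101]  K=[0.4425; 0.4947]  nu=[-1.9532]  x^+=[0.9849, 1.9737]  P^+=[0.3795 -0.0923; -0.0923 0.2217]
step 2: x^-=[1.3401, 1.9737]  P^-=[0.5335 -0.0404; -0.0404 0.3917]  H_jac=[0.5617 0.8273]  S=[0.6789]  K=[0.3922; 0.4439]  nu=[-5.0657]  x^+=[-0.6464, -0.2751]  P^+=[0.4291 -0.1586; -0.1586 0.2579]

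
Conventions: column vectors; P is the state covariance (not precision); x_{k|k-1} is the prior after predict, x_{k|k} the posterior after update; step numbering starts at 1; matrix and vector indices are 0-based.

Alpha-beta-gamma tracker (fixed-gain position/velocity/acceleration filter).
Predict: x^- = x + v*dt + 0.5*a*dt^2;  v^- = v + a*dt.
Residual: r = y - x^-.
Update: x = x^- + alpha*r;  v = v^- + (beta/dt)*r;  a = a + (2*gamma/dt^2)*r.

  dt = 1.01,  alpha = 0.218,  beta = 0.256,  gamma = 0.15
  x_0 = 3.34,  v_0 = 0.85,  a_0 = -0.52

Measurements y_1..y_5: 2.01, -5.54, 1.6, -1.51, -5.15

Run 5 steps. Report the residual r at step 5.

resid = 7.6402

step 1: x_pred=3.9333  r=-1.9233  x^+=3.5140  v^+=-0.1627  a^+=-1.0856
step 2: x_pred=2.7960  r=-8.3360  x^+=0.9787  v^+=-3.3720  a^+=-3.5371
step 3: x_pred=-4.2311  r=5.8311  x^+=-2.9599  v^+=-5.4665  a^+=-1.8223
step 4: x_pred=-9.4106  r=7.9006  x^+=-7.6883  v^+=-5.3045  a^+=0.5012
step 5: x_pred=-12.7902  r=7.6402  x^+=-11.1246  v^+=-2.8617  a^+=2.7481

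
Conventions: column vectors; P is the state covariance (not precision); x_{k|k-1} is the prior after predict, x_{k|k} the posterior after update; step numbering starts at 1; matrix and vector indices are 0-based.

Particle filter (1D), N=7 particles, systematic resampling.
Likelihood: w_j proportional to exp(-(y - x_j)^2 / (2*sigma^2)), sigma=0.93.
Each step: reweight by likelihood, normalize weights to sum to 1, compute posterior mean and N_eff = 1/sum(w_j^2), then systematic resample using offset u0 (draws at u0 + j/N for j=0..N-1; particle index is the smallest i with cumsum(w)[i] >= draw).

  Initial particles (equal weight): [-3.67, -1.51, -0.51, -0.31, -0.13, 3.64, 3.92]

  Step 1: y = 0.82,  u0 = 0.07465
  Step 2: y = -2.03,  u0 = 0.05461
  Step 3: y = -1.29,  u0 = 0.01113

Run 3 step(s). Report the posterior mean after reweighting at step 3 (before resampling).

step 1: w=[0.0000, 0.0291, 0.2416, 0.3211, 0.3987, 0.0068, 0.0026]  mean=-0.2838  Neff=3.1114  idx=[2, 2, 3, 3, 4, 4, 4]
step 2: w=[0.2088, 0.2088, 0.1435, 0.1435, 0.0985, 0.0985, 0.0985]  mean=-0.3403  Neff=6.3512  idx=[0, 0, 1, 2, 3, 4, 6]
step 3: w=[0.1684, 0.1684, 0.1684, 0.1374, 0.1374, 0.1100, 0.1100]  mean=-0.3715  Neff=6.8009  idx=[0, 0, 1, 2, 3, 4, 5]

post_mean = -0.3715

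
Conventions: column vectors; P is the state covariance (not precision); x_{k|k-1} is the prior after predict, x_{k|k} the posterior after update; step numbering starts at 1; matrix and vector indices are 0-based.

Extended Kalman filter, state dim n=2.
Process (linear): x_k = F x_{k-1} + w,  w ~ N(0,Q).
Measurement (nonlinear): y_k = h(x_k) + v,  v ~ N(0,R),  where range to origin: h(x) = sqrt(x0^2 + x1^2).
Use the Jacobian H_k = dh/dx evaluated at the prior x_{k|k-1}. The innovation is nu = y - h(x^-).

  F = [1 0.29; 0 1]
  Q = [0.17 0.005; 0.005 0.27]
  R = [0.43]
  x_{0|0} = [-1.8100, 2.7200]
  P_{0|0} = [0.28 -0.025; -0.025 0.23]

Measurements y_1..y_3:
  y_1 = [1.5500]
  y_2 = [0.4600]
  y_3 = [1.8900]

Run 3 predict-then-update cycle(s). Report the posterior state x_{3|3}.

step 1: x^-=[-1.0212, 2.7200]  P^-=[0.4548 0.0467; 0.0467 0.5000]  H_jac=[-0.3515 0.9362]  S=[0.8937]  K=[-0.1300; 0.5054]  nu=[-1.3554]  x^+=[-0.8450, 2.0350]  P^+=[0.4397 0.1054; 0.1054 0.2717]
step 2: x^-=[-0.2549, 2.0350]  P^-=[0.6937 0.1892; 0.1892 0.5417]  H_jac=[-0.1243 0.9922]  S=[0.9274]  K=[0.1095; 0.5542]  nu=[-1.5909]  x^+=[-0.4290, 1.1532]  P^+=[0.6826 0.1329; 0.1329 0.2568]
step 3: x^-=[-0.0946, 1.1532]  P^-=[0.9513 0.2124; 0.2124 0.5268]  H_jac=[-0.0817 0.9967]  S=[0.9251]  K=[0.1448; 0.5488]  nu=[0.7329]  x^+=[0.0115, 1.5555]  P^+=[0.9319 0.1389; 0.1389 0.2482]

x_post = [0.0115, 1.5555]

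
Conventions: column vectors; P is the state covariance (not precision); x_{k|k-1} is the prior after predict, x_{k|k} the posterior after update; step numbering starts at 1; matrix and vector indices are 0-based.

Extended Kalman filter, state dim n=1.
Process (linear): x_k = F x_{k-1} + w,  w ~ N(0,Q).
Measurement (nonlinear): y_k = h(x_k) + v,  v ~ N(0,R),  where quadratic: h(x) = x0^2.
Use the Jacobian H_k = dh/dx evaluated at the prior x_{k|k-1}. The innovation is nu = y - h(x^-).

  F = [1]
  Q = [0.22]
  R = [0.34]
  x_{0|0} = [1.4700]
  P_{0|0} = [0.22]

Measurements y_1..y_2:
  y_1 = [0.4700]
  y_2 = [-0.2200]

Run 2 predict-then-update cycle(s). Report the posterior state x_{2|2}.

x_post = [0.5143]

step 1: x^-=[1.4700]  P^-=[0.4400]  H_jac=[2.9400]  S=[4.1432]  K=[0.3122]  nu=[-1.6909]  x^+=[0.9421]  P^+=[0.0361]
step 2: x^-=[0.9421]  P^-=[0.2561]  H_jac=[1.8841]  S=[1.2492]  K=[0.3863]  nu=[-1.1075]  x^+=[0.5143]  P^+=[0.0697]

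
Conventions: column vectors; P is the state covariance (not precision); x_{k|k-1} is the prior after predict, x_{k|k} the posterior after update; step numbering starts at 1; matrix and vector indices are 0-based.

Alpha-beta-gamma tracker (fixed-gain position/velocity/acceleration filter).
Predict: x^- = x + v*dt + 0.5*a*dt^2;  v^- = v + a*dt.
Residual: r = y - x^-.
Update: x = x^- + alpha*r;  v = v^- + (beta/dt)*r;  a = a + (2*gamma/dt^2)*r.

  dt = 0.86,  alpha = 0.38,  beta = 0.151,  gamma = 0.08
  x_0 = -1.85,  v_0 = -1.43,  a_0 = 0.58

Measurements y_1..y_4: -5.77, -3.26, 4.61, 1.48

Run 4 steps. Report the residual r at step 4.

step 1: x_pred=-2.8653  r=-2.9047  x^+=-3.9691  v^+=-1.4412  a^+=-0.0484
step 2: x_pred=-5.2264  r=1.9664  x^+=-4.4792  v^+=-1.1375  a^+=0.3770
step 3: x_pred=-5.3181  r=9.9281  x^+=-1.5454  v^+=0.9299  a^+=2.5248
step 4: x_pred=0.1880  r=1.2920  x^+=0.6789  v^+=3.3281  a^+=2.8043

resid = 1.2920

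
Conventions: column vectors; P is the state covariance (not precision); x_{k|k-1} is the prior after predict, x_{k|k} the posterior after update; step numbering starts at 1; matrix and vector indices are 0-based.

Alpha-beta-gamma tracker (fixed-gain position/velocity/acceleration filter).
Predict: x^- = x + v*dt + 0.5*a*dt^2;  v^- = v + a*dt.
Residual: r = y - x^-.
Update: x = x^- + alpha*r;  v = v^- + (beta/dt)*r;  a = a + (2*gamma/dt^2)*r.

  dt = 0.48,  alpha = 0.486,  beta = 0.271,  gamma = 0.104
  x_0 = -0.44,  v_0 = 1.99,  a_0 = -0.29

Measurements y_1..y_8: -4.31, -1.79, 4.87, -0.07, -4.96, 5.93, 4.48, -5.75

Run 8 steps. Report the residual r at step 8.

step 1: x_pred=0.4818  r=-4.7918  x^+=-1.8470  v^+=-0.8546  a^+=-4.6159
step 2: x_pred=-2.7890  r=0.9990  x^+=-2.3035  v^+=-2.5062  a^+=-3.7141
step 3: x_pred=-3.9343  r=8.8043  x^+=0.3446  v^+=0.6818  a^+=4.2343
step 4: x_pred=1.1596  r=-1.2296  x^+=0.5620  v^+=2.0200  a^+=3.1242
step 5: x_pred=1.8915  r=-6.8515  x^+=-1.4383  v^+=-0.3487  a^+=-3.0612
step 6: x_pred=-1.9583  r=7.8883  x^+=1.8754  v^+=2.6356  a^+=4.0601
step 7: x_pred=3.6082  r=0.8718  x^+=4.0319  v^+=5.0766  a^+=4.8472
step 8: x_pred=7.0271  r=-12.7771  x^+=0.8174  v^+=0.1896  a^+=-6.6877

resid = -12.7771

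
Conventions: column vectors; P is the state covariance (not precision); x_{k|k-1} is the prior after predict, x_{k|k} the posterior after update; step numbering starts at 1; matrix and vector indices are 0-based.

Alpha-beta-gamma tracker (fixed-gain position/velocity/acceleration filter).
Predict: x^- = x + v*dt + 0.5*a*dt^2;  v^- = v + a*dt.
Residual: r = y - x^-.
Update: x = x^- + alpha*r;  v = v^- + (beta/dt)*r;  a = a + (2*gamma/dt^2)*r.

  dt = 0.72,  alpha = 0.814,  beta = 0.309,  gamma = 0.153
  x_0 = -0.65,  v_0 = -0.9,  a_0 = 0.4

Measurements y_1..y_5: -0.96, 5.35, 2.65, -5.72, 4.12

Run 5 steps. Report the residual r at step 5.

step 1: x_pred=-1.1943  r=0.2343  x^+=-1.0036  v^+=-0.5114  a^+=0.5383
step 2: x_pred=-1.2323  r=6.5823  x^+=4.1257  v^+=2.7010  a^+=4.4237
step 3: x_pred=7.2171  r=-4.5671  x^+=3.4995  v^+=3.9261  a^+=1.7279
step 4: x_pred=6.7741  r=-12.4941  x^+=-3.3961  v^+=-0.1919  a^+=-5.6471
step 5: x_pred=-4.9980  r=9.1180  x^+=2.4240  v^+=-0.3447  a^+=-0.2650

resid = 9.1180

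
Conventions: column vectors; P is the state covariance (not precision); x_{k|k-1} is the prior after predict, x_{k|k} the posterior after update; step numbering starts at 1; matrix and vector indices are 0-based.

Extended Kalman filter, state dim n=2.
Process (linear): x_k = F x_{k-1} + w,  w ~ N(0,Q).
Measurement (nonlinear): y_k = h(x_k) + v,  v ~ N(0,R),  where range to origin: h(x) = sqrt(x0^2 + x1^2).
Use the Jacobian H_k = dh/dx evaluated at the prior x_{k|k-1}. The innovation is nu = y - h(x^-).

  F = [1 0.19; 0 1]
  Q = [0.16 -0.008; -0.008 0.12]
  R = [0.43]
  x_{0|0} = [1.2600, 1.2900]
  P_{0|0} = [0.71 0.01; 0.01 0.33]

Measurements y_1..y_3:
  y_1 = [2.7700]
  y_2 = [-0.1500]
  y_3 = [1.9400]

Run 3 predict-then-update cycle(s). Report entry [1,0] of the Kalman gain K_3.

K[1,0] = 0.3343

step 1: x^-=[1.5051, 1.2900]  P^-=[0.8857 0.0647; 0.0647 0.4500]  H_jac=[0.7593 0.6508]  S=[1.1951]  K=[0.5979; 0.2861]  nu=[0.7877]  x^+=[1.9761, 1.5154]  P^+=[0.4584 -0.1398; -0.1398 0.3521]
step 2: x^-=[2.2640, 1.5154]  P^-=[0.5780 -0.0809; -0.0809 0.4721]  H_jac=[0.8310 0.5562]  S=[0.9005]  K=[0.4835; 0.2170]  nu=[-2.8744]  x^+=[0.8743, 0.8916]  P^+=[0.3675 -0.1753; -0.1753 0.4297]
step 3: x^-=[1.0437, 0.8916]  P^-=[0.4764 -0.1017; -0.1017 0.5497]  H_jac=[0.7603 0.6495]  S=[0.8369]  K=[0.3539; 0.3343]  nu=[0.5673]  x^+=[1.2445, 1.0812]  P^+=[0.3716 -0.2007; -0.2007 0.4562]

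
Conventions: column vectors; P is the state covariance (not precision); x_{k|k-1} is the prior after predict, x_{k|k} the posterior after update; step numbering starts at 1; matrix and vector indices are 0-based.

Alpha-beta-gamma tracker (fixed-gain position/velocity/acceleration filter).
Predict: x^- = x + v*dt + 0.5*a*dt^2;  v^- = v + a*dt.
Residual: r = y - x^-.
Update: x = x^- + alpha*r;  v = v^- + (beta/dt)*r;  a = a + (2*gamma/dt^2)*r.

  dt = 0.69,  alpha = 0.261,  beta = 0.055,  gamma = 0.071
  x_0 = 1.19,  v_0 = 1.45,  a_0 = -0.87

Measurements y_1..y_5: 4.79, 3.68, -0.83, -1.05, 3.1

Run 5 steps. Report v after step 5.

step 1: x_pred=1.9834  r=2.8066  x^+=2.7159  v^+=1.0734  a^+=-0.0329
step 2: x_pred=3.4487  r=0.2313  x^+=3.5091  v^+=1.0691  a^+=0.0361
step 3: x_pred=4.2554  r=-5.0854  x^+=2.9281  v^+=0.6887  a^+=-1.4807
step 4: x_pred=3.0508  r=-4.1008  x^+=1.9805  v^+=-0.6599  a^+=-2.7038
step 5: x_pred=0.8815  r=2.2185  x^+=1.4606  v^+=-2.3487  a^+=-2.0421

v_post = -2.3487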